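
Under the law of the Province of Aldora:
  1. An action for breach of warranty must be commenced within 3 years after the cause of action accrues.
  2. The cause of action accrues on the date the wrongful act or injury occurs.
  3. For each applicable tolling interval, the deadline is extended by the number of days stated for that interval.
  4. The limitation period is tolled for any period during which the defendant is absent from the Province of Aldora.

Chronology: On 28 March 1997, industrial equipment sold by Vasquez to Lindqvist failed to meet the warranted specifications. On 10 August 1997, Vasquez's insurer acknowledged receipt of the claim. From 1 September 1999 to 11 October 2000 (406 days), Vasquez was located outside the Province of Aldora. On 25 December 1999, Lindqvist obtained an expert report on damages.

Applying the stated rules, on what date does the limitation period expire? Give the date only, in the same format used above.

The limitation period began to run on 28 March 1997.
The untolled deadline — 3 years after 28 March 1997 — is 28 March 2000.
The period was tolled for 406 days by the defendant's absence from the jurisdiction (1 September 1999 to 11 October 2000), pushing the deadline to 8 May 2001.
The other events in the timeline have no effect on the limitation period under the stated rules.

8 May 2001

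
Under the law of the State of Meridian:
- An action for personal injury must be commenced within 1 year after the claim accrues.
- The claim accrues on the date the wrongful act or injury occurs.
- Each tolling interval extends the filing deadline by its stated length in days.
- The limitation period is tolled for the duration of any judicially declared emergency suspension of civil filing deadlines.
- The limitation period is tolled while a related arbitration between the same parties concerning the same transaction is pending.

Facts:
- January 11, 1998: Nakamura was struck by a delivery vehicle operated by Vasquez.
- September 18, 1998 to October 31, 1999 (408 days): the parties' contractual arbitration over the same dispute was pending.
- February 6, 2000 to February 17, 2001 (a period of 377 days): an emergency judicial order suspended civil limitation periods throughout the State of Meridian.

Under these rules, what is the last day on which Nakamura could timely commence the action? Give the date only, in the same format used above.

March 6, 2001

The limitation period began to run on January 11, 1998.
Adding the 1 year base period to January 11, 1998 gives a deadline of January 11, 1999, before any tolling.
The pending related arbitration from September 18, 1998 to October 31, 1999 tolled the period for 408 days, extending the deadline to February 23, 2000.
The period was tolled for 377 days by the emergency suspension of filing deadlines (February 6, 2000 to February 17, 2001), pushing the deadline to March 6, 2001.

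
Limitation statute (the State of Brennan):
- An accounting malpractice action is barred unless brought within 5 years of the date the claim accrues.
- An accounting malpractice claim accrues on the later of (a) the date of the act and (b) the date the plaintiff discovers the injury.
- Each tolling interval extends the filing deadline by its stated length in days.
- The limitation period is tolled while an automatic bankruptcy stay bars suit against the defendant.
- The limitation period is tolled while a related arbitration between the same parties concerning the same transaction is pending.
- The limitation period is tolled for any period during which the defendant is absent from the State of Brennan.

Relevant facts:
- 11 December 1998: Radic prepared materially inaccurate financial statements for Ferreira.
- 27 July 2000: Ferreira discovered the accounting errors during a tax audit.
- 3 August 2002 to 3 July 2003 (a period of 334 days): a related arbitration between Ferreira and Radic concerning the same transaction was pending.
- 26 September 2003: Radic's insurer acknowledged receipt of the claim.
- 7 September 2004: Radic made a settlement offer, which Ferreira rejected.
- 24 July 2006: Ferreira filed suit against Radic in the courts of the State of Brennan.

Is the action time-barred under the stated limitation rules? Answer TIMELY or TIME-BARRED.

TIME-BARRED

Because discovery on 27 July 2000 post-dates the 11 December 1998 act, accrual under the later-of rule falls on 27 July 2000.
5 years from 27 July 2000 is 27 July 2005.
Because the pending related arbitration ran from 3 August 2002 to 3 July 2003, the deadline is extended by 334 days to 26 June 2006.
The other events in the timeline have no effect on the limitation period under the stated rules.
The 24 July 2006 filing falls after the 26 June 2006 deadline; the claim is time-barred.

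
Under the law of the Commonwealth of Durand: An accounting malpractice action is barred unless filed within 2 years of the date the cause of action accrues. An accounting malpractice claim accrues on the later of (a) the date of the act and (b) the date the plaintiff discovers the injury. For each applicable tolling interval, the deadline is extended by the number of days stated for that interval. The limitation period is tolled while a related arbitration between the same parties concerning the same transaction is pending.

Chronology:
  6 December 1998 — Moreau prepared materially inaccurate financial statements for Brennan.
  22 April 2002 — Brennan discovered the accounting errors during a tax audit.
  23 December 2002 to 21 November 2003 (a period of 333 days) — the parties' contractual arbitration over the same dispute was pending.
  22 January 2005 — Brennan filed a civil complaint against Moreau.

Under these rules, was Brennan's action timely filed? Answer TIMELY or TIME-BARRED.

TIMELY

The claim accrued on 22 April 2002 — the later of the 6 December 1998 act and the 22 April 2002 discovery.
Adding the 2 years base period to 22 April 2002 gives a deadline of 22 April 2004, before any tolling.
The period was tolled for 333 days by the pending related arbitration (23 December 2002 to 21 November 2003), pushing the deadline to 21 March 2005.
Brennan filed on 22 January 2005, before the 21 March 2005 deadline, so the action is timely.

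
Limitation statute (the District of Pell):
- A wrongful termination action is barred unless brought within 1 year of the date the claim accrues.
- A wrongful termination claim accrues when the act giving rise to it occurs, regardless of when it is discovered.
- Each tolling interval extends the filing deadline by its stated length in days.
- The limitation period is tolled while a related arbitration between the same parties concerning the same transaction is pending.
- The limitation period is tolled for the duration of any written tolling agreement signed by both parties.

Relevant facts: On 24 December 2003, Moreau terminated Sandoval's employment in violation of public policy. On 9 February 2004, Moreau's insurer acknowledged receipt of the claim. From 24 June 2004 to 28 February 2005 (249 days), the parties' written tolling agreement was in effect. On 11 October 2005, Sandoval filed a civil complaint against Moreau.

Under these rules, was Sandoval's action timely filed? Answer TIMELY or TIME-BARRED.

The claim accrued on 24 December 2003, when the wrongful act occurred.
1 year from 24 December 2003 is 24 December 2004.
The period was tolled for 249 days by the written tolling agreement (24 June 2004 to 28 February 2005), pushing the deadline to 30 August 2005.
Nothing else in the chronology tolls or restarts the period.
Filing on 11 October 2005 missed the 30 August 2005 deadline — the action is time-barred.

TIME-BARRED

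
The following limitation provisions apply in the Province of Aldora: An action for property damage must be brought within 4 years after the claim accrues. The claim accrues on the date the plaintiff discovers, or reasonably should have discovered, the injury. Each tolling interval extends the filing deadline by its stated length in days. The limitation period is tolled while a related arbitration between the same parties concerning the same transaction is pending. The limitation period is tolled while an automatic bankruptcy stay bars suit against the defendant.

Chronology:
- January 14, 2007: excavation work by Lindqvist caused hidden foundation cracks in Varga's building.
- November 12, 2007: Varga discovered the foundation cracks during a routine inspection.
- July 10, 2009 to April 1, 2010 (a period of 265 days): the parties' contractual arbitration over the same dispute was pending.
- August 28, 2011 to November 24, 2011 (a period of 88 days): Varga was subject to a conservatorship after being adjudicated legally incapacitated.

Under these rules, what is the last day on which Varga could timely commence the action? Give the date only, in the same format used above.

August 3, 2012

Accrual is tied to discovery, so the period began on November 12, 2007 rather than on January 14, 2007 when the act occurred.
4 years from November 12, 2007 is November 12, 2011.
Because the pending related arbitration ran from July 10, 2009 to April 1, 2010, the deadline is extended by 265 days to August 3, 2012.
No stated provision tolls the period for the plaintiff's incapacity, so the interval from August 28, 2011 to November 24, 2011 has no effect on the deadline.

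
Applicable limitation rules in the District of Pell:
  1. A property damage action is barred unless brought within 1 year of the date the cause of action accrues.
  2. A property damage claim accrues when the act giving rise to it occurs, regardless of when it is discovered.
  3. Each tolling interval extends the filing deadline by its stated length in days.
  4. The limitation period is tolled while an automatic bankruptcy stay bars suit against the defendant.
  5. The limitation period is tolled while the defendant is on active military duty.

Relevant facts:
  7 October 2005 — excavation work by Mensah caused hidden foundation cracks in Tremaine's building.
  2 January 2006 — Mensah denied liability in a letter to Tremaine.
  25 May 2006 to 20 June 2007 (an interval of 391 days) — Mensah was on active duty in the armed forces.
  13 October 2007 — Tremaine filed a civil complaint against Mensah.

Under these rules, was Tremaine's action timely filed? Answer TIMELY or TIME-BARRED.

The cause of action accrued on 7 October 2005, the date of the act.
1 year from 7 October 2005 is 7 October 2006.
Because the defendant's active military service ran from 25 May 2006 to 20 June 2007, the deadline is extended by 391 days to 2 November 2007.
Nothing else in the chronology tolls or restarts the period.
The 13 October 2007 filing precedes the 2 November 2007 deadline; the claim is timely.

TIMELY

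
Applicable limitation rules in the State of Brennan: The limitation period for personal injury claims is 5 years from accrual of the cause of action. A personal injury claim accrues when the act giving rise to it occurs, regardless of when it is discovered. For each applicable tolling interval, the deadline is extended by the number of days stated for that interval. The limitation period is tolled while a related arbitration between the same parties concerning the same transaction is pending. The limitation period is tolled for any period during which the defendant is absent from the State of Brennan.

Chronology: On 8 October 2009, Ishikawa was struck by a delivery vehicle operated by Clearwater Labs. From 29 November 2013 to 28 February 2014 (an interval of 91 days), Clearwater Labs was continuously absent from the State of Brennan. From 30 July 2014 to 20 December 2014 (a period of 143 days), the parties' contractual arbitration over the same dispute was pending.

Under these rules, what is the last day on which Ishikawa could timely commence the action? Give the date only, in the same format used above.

The cause of action accrued on 8 October 2009, the date of the act.
Adding the 5 years base period to 8 October 2009 gives a deadline of 8 October 2014, before any tolling.
The period was tolled for 91 days by the defendant's absence from the jurisdiction (29 November 2013 to 28 February 2014), pushing the deadline to 7 January 2015.
The period was tolled for 143 days by the pending related arbitration (30 July 2014 to 20 December 2014), pushing the deadline to 30 May 2015.

30 May 2015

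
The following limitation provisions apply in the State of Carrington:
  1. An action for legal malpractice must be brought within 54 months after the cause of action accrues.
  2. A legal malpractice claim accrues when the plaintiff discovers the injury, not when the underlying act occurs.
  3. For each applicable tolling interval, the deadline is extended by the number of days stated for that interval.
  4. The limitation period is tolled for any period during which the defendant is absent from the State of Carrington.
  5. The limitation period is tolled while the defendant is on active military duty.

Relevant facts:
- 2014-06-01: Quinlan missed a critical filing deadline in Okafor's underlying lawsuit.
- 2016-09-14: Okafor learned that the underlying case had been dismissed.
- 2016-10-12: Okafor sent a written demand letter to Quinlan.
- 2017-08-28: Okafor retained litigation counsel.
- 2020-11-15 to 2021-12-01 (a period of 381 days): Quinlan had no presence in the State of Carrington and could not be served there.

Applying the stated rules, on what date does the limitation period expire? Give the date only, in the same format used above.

Accrual is tied to discovery, so the period began on 2016-09-14 rather than on 2014-06-01 when the act occurred.
The untolled deadline — 54 months after 2016-09-14 — is 2021-03-14.
The period was tolled for 381 days by the defendant's absence from the jurisdiction (2020-11-15 to 2021-12-01), pushing the deadline to 2022-03-30.
None of the other events listed affects the running of the period under the stated rules.

2022-03-30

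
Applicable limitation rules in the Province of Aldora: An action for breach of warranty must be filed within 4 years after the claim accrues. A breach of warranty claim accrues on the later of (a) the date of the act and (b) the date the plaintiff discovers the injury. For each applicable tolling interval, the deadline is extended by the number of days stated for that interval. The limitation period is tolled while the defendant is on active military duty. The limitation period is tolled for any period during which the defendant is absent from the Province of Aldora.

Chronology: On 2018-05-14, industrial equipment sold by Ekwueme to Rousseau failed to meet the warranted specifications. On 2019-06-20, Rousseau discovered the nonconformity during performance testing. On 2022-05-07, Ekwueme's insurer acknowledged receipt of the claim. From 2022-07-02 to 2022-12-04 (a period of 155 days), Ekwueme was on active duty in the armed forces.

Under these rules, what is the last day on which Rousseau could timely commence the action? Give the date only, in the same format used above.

2023-11-22

The claim accrued on 2019-06-20 — the later of the 2018-05-14 act and the 2019-06-20 discovery.
4 years from 2019-06-20 is 2023-06-20.
The period was tolled for 155 days by the defendant's active military service (2022-07-02 to 2022-12-04), pushing the deadline to 2023-11-22.
None of the other events listed affects the running of the period under the stated rules.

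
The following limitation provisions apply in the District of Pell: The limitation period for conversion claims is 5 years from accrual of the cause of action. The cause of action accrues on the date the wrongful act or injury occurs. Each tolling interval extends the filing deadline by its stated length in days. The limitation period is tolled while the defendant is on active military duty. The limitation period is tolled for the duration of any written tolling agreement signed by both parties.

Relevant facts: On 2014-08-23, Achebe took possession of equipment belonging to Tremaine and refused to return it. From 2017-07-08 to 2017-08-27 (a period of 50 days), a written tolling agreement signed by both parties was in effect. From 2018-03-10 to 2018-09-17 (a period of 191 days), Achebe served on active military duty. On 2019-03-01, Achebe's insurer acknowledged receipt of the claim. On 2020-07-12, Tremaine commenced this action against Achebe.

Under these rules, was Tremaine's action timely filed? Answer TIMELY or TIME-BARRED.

The limitation period began to run on 2014-08-23.
Adding the 5 years base period to 2014-08-23 gives a deadline of 2019-08-23, before any tolling.
Because the written tolling agreement ran from 2017-07-08 to 2017-08-27, the deadline is extended by 50 days to 2019-10-12.
Because the defendant's active military service ran from 2018-03-10 to 2018-09-17, the deadline is extended by 191 days to 2020-04-20.
None of the other events listed affects the running of the period under the stated rules.
The 2020-07-12 filing falls after the 2020-04-20 deadline; the claim is time-barred.

TIME-BARRED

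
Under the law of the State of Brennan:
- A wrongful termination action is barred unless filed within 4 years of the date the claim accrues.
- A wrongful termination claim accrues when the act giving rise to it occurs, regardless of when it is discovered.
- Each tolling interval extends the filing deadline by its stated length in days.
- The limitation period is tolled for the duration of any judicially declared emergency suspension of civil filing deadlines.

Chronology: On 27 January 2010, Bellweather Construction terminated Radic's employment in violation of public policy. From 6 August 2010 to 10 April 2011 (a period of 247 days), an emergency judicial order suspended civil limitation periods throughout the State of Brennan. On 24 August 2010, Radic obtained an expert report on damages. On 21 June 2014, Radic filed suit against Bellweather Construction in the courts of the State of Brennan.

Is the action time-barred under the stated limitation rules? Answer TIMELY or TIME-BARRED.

TIMELY

The limitation period began to run on 27 January 2010.
The untolled deadline — 4 years after 27 January 2010 — is 27 January 2014.
The period was tolled for 247 days by the emergency suspension of filing deadlines (6 August 2010 to 10 April 2011), pushing the deadline to 1 October 2014.
The other events in the timeline have no effect on the limitation period under the stated rules.
Filing on 21 June 2014 beat the 1 October 2014 deadline — the action is timely.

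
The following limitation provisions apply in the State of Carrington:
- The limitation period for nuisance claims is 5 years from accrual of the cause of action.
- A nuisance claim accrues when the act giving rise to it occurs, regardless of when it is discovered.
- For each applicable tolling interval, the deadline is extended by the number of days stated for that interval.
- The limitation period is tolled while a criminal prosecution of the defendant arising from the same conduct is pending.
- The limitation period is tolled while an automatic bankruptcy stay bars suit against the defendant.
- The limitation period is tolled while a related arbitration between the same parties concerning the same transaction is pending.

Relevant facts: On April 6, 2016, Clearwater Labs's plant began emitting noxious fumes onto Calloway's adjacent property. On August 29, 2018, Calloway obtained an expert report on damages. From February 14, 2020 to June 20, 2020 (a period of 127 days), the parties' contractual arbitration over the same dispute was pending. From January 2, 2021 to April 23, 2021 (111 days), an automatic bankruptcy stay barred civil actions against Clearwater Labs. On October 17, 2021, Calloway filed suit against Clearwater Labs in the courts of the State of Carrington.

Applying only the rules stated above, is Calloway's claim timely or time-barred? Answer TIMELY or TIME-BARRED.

TIMELY

The claim accrued on April 6, 2016, when the wrongful act occurred.
Adding the 5 years base period to April 6, 2016 gives a deadline of April 6, 2021, before any tolling.
The period was tolled for 127 days by the pending related arbitration (February 14, 2020 to June 20, 2020), pushing the deadline to August 11, 2021.
The automatic bankruptcy stay from January 2, 2021 to April 23, 2021 tolled the period for 111 days, extending the deadline to November 30, 2021.
Nothing else in the chronology tolls or restarts the period.
The October 17, 2021 filing precedes the November 30, 2021 deadline; the claim is timely.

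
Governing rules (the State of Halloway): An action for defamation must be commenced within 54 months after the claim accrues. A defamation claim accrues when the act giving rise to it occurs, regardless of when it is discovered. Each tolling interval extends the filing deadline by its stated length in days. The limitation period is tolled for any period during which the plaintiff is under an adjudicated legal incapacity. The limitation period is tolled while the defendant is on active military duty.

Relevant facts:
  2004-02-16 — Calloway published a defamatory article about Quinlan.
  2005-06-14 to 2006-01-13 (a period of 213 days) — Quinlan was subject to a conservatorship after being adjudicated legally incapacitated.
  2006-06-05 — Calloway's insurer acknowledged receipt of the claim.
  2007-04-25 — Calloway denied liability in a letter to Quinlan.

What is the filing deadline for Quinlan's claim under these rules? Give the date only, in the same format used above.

The claim accrued on 2004-02-16, when the wrongful act occurred.
54 months from 2004-02-16 is 2008-08-16.
Because the plaintiff's legal incapacity ran from 2005-06-14 to 2006-01-13, the deadline is extended by 213 days to 2009-03-17.
Nothing else in the chronology tolls or restarts the period.

2009-03-17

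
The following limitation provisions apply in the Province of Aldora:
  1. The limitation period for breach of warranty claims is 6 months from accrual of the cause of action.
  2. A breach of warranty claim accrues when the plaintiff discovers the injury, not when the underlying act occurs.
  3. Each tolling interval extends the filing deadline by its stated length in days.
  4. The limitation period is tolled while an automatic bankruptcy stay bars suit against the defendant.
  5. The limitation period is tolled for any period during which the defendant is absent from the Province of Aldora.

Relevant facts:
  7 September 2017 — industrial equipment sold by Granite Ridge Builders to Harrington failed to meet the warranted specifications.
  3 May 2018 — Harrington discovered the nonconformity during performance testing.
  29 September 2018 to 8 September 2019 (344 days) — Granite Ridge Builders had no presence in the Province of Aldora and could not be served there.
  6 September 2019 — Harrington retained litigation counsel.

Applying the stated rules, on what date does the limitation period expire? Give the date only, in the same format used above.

The claim did not accrue until Harrington discovered the injury on 3 May 2018; the 7 September 2017 act date does not start the clock under the stated rule.
6 months from 3 May 2018 is 3 November 2018.
Because the defendant's absence from the jurisdiction ran from 29 September 2018 to 8 September 2019, the deadline is extended by 344 days to 13 October 2019.
None of the other events listed affects the running of the period under the stated rules.

13 October 2019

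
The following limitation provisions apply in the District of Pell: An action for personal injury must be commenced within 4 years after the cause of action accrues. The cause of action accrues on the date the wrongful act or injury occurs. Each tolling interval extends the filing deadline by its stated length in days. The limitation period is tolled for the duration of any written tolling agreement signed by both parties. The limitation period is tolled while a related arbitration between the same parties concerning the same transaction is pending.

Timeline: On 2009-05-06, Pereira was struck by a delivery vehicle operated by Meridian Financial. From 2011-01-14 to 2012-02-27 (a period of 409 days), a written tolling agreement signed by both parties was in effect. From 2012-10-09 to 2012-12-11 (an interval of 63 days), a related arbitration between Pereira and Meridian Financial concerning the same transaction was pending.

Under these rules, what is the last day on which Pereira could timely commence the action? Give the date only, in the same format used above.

The claim accrued on 2009-05-06, when the wrongful act occurred.
4 years from 2009-05-06 is 2013-05-06.
Because the written tolling agreement ran from 2011-01-14 to 2012-02-27, the deadline is extended by 409 days to 2014-06-19.
The period was tolled for 63 days by the pending related arbitration (2012-10-09 to 2012-12-11), pushing the deadline to 2014-08-21.

2014-08-21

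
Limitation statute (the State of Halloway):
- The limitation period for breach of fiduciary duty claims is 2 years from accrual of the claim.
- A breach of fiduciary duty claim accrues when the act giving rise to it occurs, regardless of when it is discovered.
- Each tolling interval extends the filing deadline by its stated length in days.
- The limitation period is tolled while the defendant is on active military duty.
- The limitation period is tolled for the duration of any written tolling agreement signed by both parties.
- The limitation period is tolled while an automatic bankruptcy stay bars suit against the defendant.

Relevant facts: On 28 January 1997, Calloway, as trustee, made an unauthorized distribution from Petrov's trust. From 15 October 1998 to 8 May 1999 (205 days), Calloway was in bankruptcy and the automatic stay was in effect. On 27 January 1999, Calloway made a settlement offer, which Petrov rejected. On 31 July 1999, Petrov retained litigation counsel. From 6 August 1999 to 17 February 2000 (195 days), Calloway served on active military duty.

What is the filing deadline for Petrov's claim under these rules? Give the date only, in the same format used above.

3 March 2000

The limitation period began to run on 28 January 1997.
Adding the 2 years base period to 28 January 1997 gives a deadline of 28 January 1999, before any tolling.
Because the automatic bankruptcy stay ran from 15 October 1998 to 8 May 1999, the deadline is extended by 205 days to 21 August 1999.
The defendant's active military service from 6 August 1999 to 17 February 2000 tolled the period for 195 days, extending the deadline to 3 March 2000.
Nothing else in the chronology tolls or restarts the period.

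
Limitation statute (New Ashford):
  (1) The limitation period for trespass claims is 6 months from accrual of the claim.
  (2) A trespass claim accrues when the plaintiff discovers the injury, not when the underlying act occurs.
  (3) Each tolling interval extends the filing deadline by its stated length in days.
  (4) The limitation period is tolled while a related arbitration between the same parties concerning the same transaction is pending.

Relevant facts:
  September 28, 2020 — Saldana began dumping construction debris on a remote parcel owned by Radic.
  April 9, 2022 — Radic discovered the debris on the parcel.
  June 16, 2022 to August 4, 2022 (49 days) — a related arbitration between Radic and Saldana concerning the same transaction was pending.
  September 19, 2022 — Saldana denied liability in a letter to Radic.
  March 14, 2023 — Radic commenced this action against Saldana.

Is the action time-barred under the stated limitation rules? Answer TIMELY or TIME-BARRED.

TIME-BARRED

Under the discovery rule, the claim accrued on April 9, 2022, when Radic discovered the injury — not on the September 28, 2020 date of the underlying act.
Adding the 6 months base period to April 9, 2022 gives a deadline of October 9, 2022, before any tolling.
The period was tolled for 49 days by the pending related arbitration (June 16, 2022 to August 4, 2022), pushing the deadline to November 27, 2022.
None of the other events listed affects the running of the period under the stated rules.
Radic filed on March 14, 2023, after the November 27, 2022 deadline, so the action is time-barred.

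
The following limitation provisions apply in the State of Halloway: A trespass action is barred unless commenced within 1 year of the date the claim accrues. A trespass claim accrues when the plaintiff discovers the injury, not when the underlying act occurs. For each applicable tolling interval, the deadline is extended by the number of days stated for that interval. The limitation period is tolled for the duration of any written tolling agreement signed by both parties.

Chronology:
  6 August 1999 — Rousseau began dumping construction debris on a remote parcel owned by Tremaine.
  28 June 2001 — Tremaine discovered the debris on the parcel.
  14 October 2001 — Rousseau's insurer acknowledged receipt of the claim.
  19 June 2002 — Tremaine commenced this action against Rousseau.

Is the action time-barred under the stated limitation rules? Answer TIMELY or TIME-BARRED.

TIMELY

The claim did not accrue until Tremaine discovered the injury on 28 June 2001; the 6 August 1999 act date does not start the clock under the stated rule.
The untolled deadline — 1 year after 28 June 2001 — is 28 June 2002.
None of the other events listed affects the running of the period under the stated rules.
The 19 June 2002 filing precedes the 28 June 2002 deadline; the claim is timely.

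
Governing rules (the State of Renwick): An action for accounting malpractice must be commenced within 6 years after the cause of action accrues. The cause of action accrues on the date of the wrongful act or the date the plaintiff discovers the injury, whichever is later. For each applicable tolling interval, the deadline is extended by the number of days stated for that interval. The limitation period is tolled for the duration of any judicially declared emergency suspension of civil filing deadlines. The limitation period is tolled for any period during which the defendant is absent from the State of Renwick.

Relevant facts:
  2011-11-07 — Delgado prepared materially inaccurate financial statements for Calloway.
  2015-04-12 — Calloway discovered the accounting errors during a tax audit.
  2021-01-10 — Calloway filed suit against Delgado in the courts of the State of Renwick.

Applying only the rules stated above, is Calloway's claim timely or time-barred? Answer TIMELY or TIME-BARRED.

TIMELY

Because discovery on 2015-04-12 post-dates the 2011-11-07 act, accrual under the later-of rule falls on 2015-04-12.
The untolled deadline — 6 years after 2015-04-12 — is 2021-04-12.
The 2021-01-10 filing precedes the 2021-04-12 deadline; the claim is timely.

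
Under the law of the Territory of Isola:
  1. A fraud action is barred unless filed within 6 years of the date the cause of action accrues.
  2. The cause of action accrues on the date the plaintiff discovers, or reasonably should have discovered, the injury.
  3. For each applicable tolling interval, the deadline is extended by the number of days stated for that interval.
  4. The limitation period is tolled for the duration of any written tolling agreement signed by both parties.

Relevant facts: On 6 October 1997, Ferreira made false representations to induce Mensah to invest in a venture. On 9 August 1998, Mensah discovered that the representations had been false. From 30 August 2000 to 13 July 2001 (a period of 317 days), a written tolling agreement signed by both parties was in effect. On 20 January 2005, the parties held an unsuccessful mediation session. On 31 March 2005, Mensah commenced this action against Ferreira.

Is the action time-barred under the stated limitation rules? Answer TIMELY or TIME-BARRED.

Accrual is tied to discovery, so the period began on 9 August 1998 rather than on 6 October 1997 when the act occurred.
6 years from 9 August 1998 is 9 August 2004.
The period was tolled for 317 days by the written tolling agreement (30 August 2000 to 13 July 2001), pushing the deadline to 22 June 2005.
Nothing else in the chronology tolls or restarts the period.
The 31 March 2005 filing precedes the 22 June 2005 deadline; the claim is timely.

TIMELY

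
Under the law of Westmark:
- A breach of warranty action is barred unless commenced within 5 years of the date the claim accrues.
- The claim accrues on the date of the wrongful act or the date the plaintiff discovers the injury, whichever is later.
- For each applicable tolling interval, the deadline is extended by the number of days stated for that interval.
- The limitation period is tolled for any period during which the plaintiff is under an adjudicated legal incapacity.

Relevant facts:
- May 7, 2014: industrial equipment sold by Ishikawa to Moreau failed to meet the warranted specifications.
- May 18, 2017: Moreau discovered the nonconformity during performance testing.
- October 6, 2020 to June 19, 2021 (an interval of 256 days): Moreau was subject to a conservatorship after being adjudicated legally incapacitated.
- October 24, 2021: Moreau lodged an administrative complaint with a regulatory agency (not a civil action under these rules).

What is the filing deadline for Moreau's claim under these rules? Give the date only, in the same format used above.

Taking the later of the act (May 7, 2014) and discovery (May 18, 2017), the claim accrued on May 18, 2017.
Adding the 5 years base period to May 18, 2017 gives a deadline of May 18, 2022, before any tolling.
The period was tolled for 256 days by the plaintiff's legal incapacity (October 6, 2020 to June 19, 2021), pushing the deadline to January 29, 2023.
The other events in the timeline have no effect on the limitation period under the stated rules.

January 29, 2023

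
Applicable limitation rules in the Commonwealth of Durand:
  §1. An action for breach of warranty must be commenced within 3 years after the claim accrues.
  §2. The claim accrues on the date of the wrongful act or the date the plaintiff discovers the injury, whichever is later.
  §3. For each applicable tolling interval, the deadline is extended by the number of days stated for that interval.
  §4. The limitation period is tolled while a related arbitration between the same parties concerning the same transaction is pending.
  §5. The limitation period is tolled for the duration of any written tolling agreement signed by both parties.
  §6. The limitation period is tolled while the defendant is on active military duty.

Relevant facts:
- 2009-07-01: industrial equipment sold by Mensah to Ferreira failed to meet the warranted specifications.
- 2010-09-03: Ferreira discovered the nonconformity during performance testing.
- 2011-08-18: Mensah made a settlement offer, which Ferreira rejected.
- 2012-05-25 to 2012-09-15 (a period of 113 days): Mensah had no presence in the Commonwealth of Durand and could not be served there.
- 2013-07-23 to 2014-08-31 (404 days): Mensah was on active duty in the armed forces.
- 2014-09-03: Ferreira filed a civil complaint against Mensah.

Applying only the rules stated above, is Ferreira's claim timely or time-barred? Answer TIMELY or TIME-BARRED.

TIMELY

Taking the later of the act (2009-07-01) and discovery (2010-09-03), the claim accrued on 2010-09-03.
Adding the 3 years base period to 2010-09-03 gives a deadline of 2013-09-03, before any tolling.
The period was tolled for 404 days by the defendant's active military service (2013-07-23 to 2014-08-31), pushing the deadline to 2014-10-12.
No stated provision tolls the period for the defendant's absence, so the interval from 2012-05-25 to 2012-09-15 has no effect on the deadline.
Nothing else in the chronology tolls or restarts the period.
Ferreira filed on 2014-09-03, before the 2014-10-12 deadline, so the action is timely.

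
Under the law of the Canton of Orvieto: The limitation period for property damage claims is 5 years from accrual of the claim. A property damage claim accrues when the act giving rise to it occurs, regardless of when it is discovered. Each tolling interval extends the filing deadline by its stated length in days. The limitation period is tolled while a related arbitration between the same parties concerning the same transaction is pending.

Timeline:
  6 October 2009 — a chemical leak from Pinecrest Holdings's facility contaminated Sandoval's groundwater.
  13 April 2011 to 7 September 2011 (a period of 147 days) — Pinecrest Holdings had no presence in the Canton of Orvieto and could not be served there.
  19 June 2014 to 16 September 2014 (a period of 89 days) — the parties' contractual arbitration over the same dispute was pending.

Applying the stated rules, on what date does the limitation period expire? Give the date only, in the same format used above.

The claim accrued on 6 October 2009, the date of the act.
5 years from 6 October 2009 is 6 October 2014.
The period was tolled for 89 days by the pending related arbitration (19 June 2014 to 16 September 2014), pushing the deadline to 3 January 2015.
Although the defendant's absence ran from 13 April 2011 to 7 September 2011, the stated rules do not make that a tolling event, so it is disregarded.

3 January 2015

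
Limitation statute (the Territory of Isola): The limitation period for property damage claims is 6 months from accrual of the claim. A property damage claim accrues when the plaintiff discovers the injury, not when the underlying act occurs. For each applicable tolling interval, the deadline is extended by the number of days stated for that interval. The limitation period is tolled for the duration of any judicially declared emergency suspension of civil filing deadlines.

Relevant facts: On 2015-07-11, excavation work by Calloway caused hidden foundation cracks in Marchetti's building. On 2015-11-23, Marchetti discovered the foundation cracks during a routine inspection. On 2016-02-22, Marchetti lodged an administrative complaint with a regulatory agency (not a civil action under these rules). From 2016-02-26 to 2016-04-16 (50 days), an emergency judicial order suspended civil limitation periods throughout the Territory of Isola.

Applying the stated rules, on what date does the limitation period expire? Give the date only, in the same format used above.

2016-07-12

Accrual is tied to discovery, so the period began on 2015-11-23 rather than on 2015-07-11 when the act occurred.
Adding the 6 months base period to 2015-11-23 gives a deadline of 2016-05-23, before any tolling.
The emergency suspension of filing deadlines from 2016-02-26 to 2016-04-16 tolled the period for 50 days, extending the deadline to 2016-07-12.
None of the other events listed affects the running of the period under the stated rules.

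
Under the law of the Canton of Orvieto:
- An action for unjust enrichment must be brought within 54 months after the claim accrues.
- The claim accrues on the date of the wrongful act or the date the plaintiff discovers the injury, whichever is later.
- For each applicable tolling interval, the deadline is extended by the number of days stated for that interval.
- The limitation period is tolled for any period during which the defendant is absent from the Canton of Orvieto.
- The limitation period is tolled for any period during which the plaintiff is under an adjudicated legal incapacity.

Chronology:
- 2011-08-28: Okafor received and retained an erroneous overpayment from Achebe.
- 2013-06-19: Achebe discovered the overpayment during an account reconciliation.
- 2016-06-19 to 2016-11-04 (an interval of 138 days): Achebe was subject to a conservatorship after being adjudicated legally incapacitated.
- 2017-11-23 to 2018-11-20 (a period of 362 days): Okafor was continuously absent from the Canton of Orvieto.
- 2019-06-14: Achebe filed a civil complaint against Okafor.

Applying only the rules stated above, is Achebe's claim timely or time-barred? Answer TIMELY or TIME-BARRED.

The claim accrued on 2013-06-19 — the later of the 2011-08-28 act and the 2013-06-19 discovery.
54 months from 2013-06-19 is 2017-12-19.
Because the plaintiff's legal incapacity ran from 2016-06-19 to 2016-11-04, the deadline is extended by 138 days to 2018-05-06.
Because the defendant's absence from the jurisdiction ran from 2017-11-23 to 2018-11-20, the deadline is extended by 362 days to 2019-05-03.
Filing on 2019-06-14 missed the 2019-05-03 deadline — the action is time-barred.

TIME-BARRED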